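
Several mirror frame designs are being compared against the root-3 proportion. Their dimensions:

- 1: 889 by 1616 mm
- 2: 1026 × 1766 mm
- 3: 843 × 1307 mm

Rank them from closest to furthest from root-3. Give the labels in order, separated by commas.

1: 1616/889 ≈ 1.818 → |1.818 − 1.732| = 0.086
2: 1766/1026 ≈ 1.721 → |1.721 − 1.732| = 0.011
3: 1307/843 ≈ 1.550 → |1.550 − 1.732| = 0.182

2, 1, 3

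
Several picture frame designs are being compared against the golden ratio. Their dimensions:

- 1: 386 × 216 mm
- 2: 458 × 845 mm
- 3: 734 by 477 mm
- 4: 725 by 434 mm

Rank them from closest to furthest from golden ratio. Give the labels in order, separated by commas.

1: 386/216 ≈ 1.787 → |1.787 − 1.618| = 0.169
2: 845/458 ≈ 1.845 → |1.845 − 1.618| = 0.227
3: 734/477 ≈ 1.539 → |1.539 − 1.618| = 0.079
4: 725/434 ≈ 1.671 → |1.671 − 1.618| = 0.053

4, 3, 1, 2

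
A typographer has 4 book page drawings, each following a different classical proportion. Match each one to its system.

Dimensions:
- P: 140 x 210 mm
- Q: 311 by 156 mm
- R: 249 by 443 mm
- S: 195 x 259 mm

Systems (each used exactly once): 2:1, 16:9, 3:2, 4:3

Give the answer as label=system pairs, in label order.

P = 210/140 ≈ 1.500 → 3:2 (1.500)
Q = 311/156 ≈ 1.994 → 2:1 (2.000)
R = 443/249 ≈ 1.779 → 16:9 (1.778)
S = 259/195 ≈ 1.328 → 4:3 (1.333)

P=3:2, Q=2:1, R=16:9, S=4:3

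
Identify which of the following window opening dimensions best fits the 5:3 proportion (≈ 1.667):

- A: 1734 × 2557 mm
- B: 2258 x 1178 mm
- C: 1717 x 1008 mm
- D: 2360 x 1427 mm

Target 5:3 ≈ 1.667.
A: 1.475 (Δ0.192)  B: 1.917 (Δ0.250)  C: 1.703 (Δ0.036)  D: 1.654 (Δ0.013)

D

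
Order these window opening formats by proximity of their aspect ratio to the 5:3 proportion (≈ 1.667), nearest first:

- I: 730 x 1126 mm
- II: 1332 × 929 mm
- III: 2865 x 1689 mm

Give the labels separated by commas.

III, I, II

Ratios: I = 1126 / 730 ≈ 1.542; II = 1332 / 929 ≈ 1.434; III = 2865 / 1689 ≈ 1.696.
|Δ from 1.667|: I 0.125; II 0.233; III 0.029.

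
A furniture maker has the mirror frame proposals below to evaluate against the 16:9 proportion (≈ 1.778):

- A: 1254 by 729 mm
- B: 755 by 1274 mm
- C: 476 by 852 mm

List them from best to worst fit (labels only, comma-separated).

C, A, B

A: 1254/729 ≈ 1.720 → |1.720 − 1.778| = 0.058
B: 1274/755 ≈ 1.687 → |1.687 − 1.778| = 0.091
C: 852/476 ≈ 1.790 → |1.790 − 1.778| = 0.012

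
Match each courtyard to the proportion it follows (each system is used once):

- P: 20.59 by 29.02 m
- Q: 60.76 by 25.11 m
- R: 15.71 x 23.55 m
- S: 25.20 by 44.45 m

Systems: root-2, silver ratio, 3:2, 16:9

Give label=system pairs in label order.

P=root-2, Q=silver ratio, R=3:2, S=16:9

Ratios: P ≈ 1.409; Q ≈ 2.420; R ≈ 1.499; S ≈ 1.764.
Targets: root-2 ≈ 1.414; silver ratio ≈ 2.414; 3:2 ≈ 1.500; 16:9 ≈ 1.778.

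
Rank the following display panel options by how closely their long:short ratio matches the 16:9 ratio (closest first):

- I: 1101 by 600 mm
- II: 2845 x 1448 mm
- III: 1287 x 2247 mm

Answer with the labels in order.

I: 1101/600 ≈ 1.835 → |1.835 − 1.778| = 0.057
II: 2845/1448 ≈ 1.965 → |1.965 − 1.778| = 0.187
III: 2247/1287 ≈ 1.746 → |1.746 − 1.778| = 0.032

III, I, II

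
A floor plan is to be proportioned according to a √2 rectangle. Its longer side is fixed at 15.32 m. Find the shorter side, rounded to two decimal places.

10.83 m

root-2 ≈ 1.41421.
Shorter side = 15.32 ÷ 1.41421 ≈ 10.8329 → 10.83 m.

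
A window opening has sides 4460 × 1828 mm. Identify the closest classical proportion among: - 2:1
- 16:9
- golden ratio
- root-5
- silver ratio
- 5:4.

Ratio = 4460 / 1828 ≈ 2.440.
Distances: 2:1 2.000 (Δ 0.440); 16:9 1.778 (Δ 0.662); golden ratio 1.618 (Δ 0.822); root-5 2.236 (Δ 0.204); silver ratio 2.414 (Δ 0.026); 5:4 1.250 (Δ 1.190).

silver ratio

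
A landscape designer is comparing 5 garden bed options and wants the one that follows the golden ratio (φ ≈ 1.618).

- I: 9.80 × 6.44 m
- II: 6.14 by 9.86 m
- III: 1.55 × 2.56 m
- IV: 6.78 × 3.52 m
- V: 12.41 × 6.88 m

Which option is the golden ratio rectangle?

II

Ratios (long/short): I ≈ 1.522; II ≈ 1.606; III ≈ 1.652; IV ≈ 1.926; V ≈ 1.804.
golden ratio ≈ 1.618; option II is nearest (Δ 0.012).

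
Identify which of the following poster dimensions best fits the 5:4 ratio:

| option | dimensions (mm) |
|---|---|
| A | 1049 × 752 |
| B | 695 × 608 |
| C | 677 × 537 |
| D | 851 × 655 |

Ratios (long/short): A ≈ 1.395; B ≈ 1.143; C ≈ 1.261; D ≈ 1.299.
5:4 ≈ 1.250; option C is nearest (Δ 0.011).

C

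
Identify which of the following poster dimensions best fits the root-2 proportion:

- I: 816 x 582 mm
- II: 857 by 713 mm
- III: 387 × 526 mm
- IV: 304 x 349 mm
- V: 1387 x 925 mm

Target root-2 ≈ 1.414.
I: 1.402 (Δ0.012)  II: 1.202 (Δ0.212)  III: 1.359 (Δ0.055)  IV: 1.148 (Δ0.266)  V: 1.499 (Δ0.085)

I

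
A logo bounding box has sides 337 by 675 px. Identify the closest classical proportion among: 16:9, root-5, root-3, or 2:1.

2:1

675/337 ≈ 2.003. Nearest candidates are 2:1 (2.000, off by 0.003) and 16:9 (1.778, off by 0.225).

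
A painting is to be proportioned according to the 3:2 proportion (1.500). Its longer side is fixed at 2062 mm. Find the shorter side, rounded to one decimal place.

3:2 = 1.50000.
Shorter side = 2062 ÷ 1.50000 ≈ 1374.667 → 1374.7 mm.

1374.7 mm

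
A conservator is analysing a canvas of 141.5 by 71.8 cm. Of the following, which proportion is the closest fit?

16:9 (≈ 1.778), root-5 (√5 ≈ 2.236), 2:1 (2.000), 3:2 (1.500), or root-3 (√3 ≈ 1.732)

2:1

141.5/71.8 ≈ 1.971. Nearest candidates are 2:1 (2.000, off by 0.029) and 16:9 (1.778, off by 0.193).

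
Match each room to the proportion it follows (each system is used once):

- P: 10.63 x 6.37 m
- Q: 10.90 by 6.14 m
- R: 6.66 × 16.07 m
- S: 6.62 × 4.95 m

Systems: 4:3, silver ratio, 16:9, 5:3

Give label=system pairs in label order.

P=5:3, Q=16:9, R=silver ratio, S=4:3

Ratios: P ≈ 1.669; Q ≈ 1.775; R ≈ 2.413; S ≈ 1.337.
Targets: 4:3 ≈ 1.333; silver ratio ≈ 2.414; 16:9 ≈ 1.778; 5:3 ≈ 1.667.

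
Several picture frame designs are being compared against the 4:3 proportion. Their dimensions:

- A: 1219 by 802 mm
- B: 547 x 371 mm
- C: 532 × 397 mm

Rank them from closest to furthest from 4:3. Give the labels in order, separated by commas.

C, B, A

A: 1219/802 ≈ 1.520 → |1.520 − 1.333| = 0.187
B: 547/371 ≈ 1.474 → |1.474 − 1.333| = 0.141
C: 532/397 ≈ 1.340 → |1.340 − 1.333| = 0.007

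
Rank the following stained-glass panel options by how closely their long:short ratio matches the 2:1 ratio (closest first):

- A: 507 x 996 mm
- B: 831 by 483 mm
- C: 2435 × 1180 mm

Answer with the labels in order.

A: 996/507 ≈ 1.964 → |1.964 − 2.000| = 0.036
B: 831/483 ≈ 1.720 → |1.720 − 2.000| = 0.280
C: 2435/1180 ≈ 2.064 → |2.064 − 2.000| = 0.064

A, C, B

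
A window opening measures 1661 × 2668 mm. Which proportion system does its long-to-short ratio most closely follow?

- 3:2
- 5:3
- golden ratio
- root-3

2668/1661 ≈ 1.606. Nearest candidates are golden ratio (1.618, off by 0.012) and 5:3 (1.667, off by 0.061).

golden ratio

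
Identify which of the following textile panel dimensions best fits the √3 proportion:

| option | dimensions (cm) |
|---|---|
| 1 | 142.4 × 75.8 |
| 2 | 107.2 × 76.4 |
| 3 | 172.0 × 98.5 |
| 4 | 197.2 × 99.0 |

Ratios (long/short): 1 ≈ 1.879; 2 ≈ 1.403; 3 ≈ 1.746; 4 ≈ 1.992.
root-3 ≈ 1.732; option 3 is nearest (Δ 0.014).

3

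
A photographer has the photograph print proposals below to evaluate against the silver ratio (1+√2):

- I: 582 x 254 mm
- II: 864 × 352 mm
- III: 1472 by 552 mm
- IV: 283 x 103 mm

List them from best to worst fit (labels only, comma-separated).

II, I, III, IV

I: 582/254 ≈ 2.291 → |2.291 − 2.414| = 0.123
II: 864/352 ≈ 2.455 → |2.455 − 2.414| = 0.041
III: 1472/552 ≈ 2.667 → |2.667 − 2.414| = 0.253
IV: 283/103 ≈ 2.748 → |2.748 − 2.414| = 0.334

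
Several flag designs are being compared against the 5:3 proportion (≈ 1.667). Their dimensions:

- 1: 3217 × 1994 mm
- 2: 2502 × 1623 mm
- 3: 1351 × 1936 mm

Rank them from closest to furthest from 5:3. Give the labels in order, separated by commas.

1: 3217/1994 ≈ 1.613 → |1.613 − 1.667| = 0.054
2: 2502/1623 ≈ 1.542 → |1.542 − 1.667| = 0.125
3: 1936/1351 ≈ 1.433 → |1.433 − 1.667| = 0.234

1, 2, 3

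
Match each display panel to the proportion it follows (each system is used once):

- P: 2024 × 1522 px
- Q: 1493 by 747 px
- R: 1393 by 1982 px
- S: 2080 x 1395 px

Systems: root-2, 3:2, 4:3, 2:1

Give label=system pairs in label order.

P = 2024/1522 ≈ 1.330 → 4:3 (1.333)
Q = 1493/747 ≈ 1.999 → 2:1 (2.000)
R = 1982/1393 ≈ 1.423 → root-2 (1.414)
S = 2080/1395 ≈ 1.491 → 3:2 (1.500)

P=4:3, Q=2:1, R=root-2, S=3:2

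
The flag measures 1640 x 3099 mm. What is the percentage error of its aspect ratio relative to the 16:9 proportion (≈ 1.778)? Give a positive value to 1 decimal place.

6.3%

Ratio = 3099 / 1640 ≈ 1.8896.
Ideal 16:9 ≈ 1.7778. |1.8896 − 1.7778| / 1.7778 ≈ 6.29% → 6.3%.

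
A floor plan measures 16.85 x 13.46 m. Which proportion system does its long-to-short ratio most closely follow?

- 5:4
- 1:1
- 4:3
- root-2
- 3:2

5:4

Ratio = 16.85 / 13.46 ≈ 1.252.
Distances: 5:4 1.250 (Δ 0.002); 1:1 1.000 (Δ 0.252); 4:3 1.333 (Δ 0.081); root-2 1.414 (Δ 0.162); 3:2 1.500 (Δ 0.248).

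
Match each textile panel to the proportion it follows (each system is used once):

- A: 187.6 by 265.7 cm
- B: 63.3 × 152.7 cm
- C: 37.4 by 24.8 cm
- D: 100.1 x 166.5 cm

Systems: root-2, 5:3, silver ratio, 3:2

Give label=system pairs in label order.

Ratios: A ≈ 1.416; B ≈ 2.412; C ≈ 1.508; D ≈ 1.663.
Targets: root-2 ≈ 1.414; 5:3 ≈ 1.667; silver ratio ≈ 2.414; 3:2 ≈ 1.500.

A=root-2, B=silver ratio, C=3:2, D=5:3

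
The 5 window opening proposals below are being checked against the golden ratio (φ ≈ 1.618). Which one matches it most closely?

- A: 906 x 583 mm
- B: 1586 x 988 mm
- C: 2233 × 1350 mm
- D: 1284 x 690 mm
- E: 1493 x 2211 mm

Target golden ratio ≈ 1.618.
A: 1.554 (Δ0.064)  B: 1.605 (Δ0.013)  C: 1.654 (Δ0.036)  D: 1.861 (Δ0.243)  E: 1.481 (Δ0.137)

B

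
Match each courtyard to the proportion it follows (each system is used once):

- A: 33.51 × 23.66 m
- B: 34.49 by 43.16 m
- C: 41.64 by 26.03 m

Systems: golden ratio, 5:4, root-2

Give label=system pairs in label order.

A = 33.51/23.66 ≈ 1.416 → root-2 (1.414)
B = 43.16/34.49 ≈ 1.251 → 5:4 (1.250)
C = 41.64/26.03 ≈ 1.600 → golden ratio (1.618)

A=root-2, B=5:4, C=golden ratio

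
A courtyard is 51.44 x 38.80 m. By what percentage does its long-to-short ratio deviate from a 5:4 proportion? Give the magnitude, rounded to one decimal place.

6.1%

Ratio = 51.44 / 38.80 ≈ 1.3258.
Ideal 5:4 = 1.2500. |1.3258 − 1.2500| / 1.2500 ≈ 6.06% → 6.1%.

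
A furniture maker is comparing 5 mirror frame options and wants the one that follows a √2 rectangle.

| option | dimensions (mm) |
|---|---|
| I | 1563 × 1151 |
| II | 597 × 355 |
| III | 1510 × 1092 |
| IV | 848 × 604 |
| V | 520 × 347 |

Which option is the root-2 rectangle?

IV

Target root-2 ≈ 1.414.
I: 1.358 (Δ0.056)  II: 1.682 (Δ0.268)  III: 1.383 (Δ0.031)  IV: 1.404 (Δ0.010)  V: 1.499 (Δ0.085)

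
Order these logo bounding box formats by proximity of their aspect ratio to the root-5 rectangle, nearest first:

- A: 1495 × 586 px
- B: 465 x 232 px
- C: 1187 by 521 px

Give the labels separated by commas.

C, B, A

A: 1495/586 ≈ 2.551 → |2.551 − 2.236| = 0.315
B: 465/232 ≈ 2.004 → |2.004 − 2.236| = 0.232
C: 1187/521 ≈ 2.278 → |2.278 − 2.236| = 0.042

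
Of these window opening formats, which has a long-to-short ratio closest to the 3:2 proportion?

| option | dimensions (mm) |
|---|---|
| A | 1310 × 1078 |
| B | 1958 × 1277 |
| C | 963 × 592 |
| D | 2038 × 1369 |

D

Target 3:2 ≈ 1.500.
A: 1.215 (Δ0.285)  B: 1.533 (Δ0.033)  C: 1.627 (Δ0.127)  D: 1.489 (Δ0.011)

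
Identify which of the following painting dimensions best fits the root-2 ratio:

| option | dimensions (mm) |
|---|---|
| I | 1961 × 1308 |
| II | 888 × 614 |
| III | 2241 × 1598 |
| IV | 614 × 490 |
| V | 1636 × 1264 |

Ratios (long/short): I ≈ 1.499; II ≈ 1.446; III ≈ 1.402; IV ≈ 1.253; V ≈ 1.294.
root-2 ≈ 1.414; option III is nearest (Δ 0.012).

III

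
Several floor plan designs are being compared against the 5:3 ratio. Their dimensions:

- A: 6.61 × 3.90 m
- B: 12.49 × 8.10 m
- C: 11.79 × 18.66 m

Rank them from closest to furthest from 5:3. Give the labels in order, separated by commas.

Ratios: A = 6.61 / 3.90 ≈ 1.695; B = 12.49 / 8.10 ≈ 1.542; C = 18.66 / 11.79 ≈ 1.583.
|Δ from 1.667|: A 0.028; B 0.125; C 0.084.

A, C, B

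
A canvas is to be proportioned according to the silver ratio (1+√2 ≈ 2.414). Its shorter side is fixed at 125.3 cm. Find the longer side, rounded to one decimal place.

302.5 cm

silver ratio ≈ 2.41421.
Longer side = 125.3 × 2.41421 ≈ 302.501 → 302.5 cm.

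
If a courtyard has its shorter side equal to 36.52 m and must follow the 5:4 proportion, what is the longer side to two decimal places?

5:4 = 1.25000.
Longer side = 36.52 × 1.25000 ≈ 45.6500 → 45.65 m.

45.65 m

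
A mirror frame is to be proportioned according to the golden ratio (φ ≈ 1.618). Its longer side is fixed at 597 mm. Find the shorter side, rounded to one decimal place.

golden ratio ≈ 1.61803.
Shorter side = 597 ÷ 1.61803 ≈ 368.967 → 369.0 mm.

369.0 mm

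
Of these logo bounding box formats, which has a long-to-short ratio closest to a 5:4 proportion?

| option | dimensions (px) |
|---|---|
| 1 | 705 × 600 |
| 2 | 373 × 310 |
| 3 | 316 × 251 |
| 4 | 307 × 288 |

Ratios (long/short): 1 ≈ 1.175; 2 ≈ 1.203; 3 ≈ 1.259; 4 ≈ 1.066.
5:4 ≈ 1.250; option 3 is nearest (Δ 0.009).

3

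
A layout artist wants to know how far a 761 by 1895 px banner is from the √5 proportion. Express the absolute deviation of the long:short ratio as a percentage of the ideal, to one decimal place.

11.4%

Ratio = 1895 / 761 ≈ 2.4901.
Ideal root-5 ≈ 2.2361. |2.4901 − 2.2361| / 2.2361 ≈ 11.36% → 11.4%.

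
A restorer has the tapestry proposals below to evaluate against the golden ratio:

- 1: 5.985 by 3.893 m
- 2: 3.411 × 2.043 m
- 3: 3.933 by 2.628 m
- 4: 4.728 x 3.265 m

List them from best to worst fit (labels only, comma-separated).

1: 5.985/3.893 ≈ 1.537 → |1.537 − 1.618| = 0.081
2: 3.411/2.043 ≈ 1.670 → |1.670 − 1.618| = 0.052
3: 3.933/2.628 ≈ 1.497 → |1.497 − 1.618| = 0.121
4: 4.728/3.265 ≈ 1.448 → |1.448 − 1.618| = 0.170

2, 1, 3, 4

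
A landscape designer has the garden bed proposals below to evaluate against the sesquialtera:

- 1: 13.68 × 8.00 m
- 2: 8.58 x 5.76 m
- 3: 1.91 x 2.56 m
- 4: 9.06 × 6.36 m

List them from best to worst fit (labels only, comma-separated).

Ratios: 1 = 13.68 / 8.00 ≈ 1.710; 2 = 8.58 / 5.76 ≈ 1.490; 3 = 2.56 / 1.91 ≈ 1.340; 4 = 9.06 / 6.36 ≈ 1.425.
|Δ from 1.500|: 1 0.210; 2 0.010; 3 0.160; 4 0.075.

2, 4, 3, 1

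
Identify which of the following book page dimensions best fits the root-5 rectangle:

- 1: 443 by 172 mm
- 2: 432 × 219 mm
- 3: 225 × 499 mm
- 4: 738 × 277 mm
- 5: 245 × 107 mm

3

Ratios (long/short): 1 ≈ 2.576; 2 ≈ 1.973; 3 ≈ 2.218; 4 ≈ 2.664; 5 ≈ 2.290.
root-5 ≈ 2.236; option 3 is nearest (Δ 0.018).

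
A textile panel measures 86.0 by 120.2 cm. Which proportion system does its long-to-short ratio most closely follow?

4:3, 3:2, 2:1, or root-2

120.2/86.0 ≈ 1.398. Nearest candidates are root-2 (1.414, off by 0.016) and 4:3 (1.333, off by 0.065).

root-2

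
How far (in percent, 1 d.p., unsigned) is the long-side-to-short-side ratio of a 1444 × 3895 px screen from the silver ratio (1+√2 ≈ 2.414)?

11.7%

Ratio = 3895 / 1444 ≈ 2.6974.
Ideal silver ratio ≈ 2.4142. |2.6974 − 2.4142| / 2.4142 ≈ 11.73% → 11.7%.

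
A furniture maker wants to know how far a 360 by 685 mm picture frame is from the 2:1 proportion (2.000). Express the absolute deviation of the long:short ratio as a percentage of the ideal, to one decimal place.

Ratio = 685 / 360 ≈ 1.9028.
Ideal 2:1 = 2.0000. |1.9028 − 2.0000| / 2.0000 ≈ 4.86% → 4.9%.

4.9%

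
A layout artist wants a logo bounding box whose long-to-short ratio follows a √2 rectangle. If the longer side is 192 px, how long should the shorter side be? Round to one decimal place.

root-2 ≈ 1.41421.
Shorter side = 192 ÷ 1.41421 ≈ 135.765 → 135.8 px.

135.8 px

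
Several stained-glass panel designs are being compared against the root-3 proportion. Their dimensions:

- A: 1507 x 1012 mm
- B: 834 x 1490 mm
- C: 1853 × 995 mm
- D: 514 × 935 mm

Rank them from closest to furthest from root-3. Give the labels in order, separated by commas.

Ratios: A = 1507 / 1012 ≈ 1.489; B = 1490 / 834 ≈ 1.787; C = 1853 / 995 ≈ 1.862; D = 935 / 514 ≈ 1.819.
|Δ from 1.732|: A 0.243; B 0.055; C 0.130; D 0.087.

B, D, C, A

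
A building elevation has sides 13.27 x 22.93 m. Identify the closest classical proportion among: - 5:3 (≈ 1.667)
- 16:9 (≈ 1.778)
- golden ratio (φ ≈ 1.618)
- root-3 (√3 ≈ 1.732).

root-3

Ratio = 22.93 / 13.27 ≈ 1.728.
Distances: 5:3 1.667 (Δ 0.061); 16:9 1.778 (Δ 0.050); golden ratio 1.618 (Δ 0.110); root-3 1.732 (Δ 0.004).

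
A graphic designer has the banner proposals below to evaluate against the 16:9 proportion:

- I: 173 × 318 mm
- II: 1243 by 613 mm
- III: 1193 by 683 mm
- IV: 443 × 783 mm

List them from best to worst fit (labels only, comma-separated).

I: 318/173 ≈ 1.838 → |1.838 − 1.778| = 0.060
II: 1243/613 ≈ 2.028 → |2.028 − 1.778| = 0.250
III: 1193/683 ≈ 1.747 → |1.747 − 1.778| = 0.031
IV: 783/443 ≈ 1.767 → |1.767 − 1.778| = 0.011

IV, III, I, II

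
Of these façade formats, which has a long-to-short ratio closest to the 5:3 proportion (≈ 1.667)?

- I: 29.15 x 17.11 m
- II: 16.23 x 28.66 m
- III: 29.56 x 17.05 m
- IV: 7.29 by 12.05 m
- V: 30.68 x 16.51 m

Ratios (long/short): I ≈ 1.704; II ≈ 1.766; III ≈ 1.734; IV ≈ 1.653; V ≈ 1.858.
5:3 ≈ 1.667; option IV is nearest (Δ 0.014).

IV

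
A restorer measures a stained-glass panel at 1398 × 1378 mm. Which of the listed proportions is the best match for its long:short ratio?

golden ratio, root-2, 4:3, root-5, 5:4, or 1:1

1:1

1398/1378 ≈ 1.015. Nearest candidates are 1:1 (1.000, off by 0.015) and 5:4 (1.250, off by 0.235).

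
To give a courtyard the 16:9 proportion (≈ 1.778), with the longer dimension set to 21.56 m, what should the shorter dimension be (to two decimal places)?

16:9 ≈ 1.77778.
Shorter side = 21.56 ÷ 1.77778 ≈ 12.1275 → 12.13 m.

12.13 m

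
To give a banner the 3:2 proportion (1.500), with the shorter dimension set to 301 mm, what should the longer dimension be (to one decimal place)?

3:2 = 1.50000.
Longer side = 301 × 1.50000 ≈ 451.500 → 451.5 mm.

451.5 mm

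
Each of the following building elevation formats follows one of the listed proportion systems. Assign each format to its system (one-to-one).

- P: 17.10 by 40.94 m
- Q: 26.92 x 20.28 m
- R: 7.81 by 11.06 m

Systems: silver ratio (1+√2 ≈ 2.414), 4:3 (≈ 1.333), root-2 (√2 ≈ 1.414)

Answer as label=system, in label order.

P=silver ratio, Q=4:3, R=root-2

Ratios: P ≈ 2.394; Q ≈ 1.327; R ≈ 1.416.
Targets: silver ratio ≈ 2.414; 4:3 ≈ 1.333; root-2 ≈ 1.414.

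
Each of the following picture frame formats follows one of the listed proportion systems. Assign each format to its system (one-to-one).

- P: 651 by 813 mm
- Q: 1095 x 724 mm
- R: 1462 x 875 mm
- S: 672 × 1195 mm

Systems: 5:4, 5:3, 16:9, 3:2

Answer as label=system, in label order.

P=5:4, Q=3:2, R=5:3, S=16:9

Ratios: P ≈ 1.249; Q ≈ 1.512; R ≈ 1.671; S ≈ 1.778.
Targets: 5:4 ≈ 1.250; 5:3 ≈ 1.667; 16:9 ≈ 1.778; 3:2 ≈ 1.500.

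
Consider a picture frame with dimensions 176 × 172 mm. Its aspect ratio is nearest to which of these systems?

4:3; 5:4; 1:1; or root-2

Ratio = 176 / 172 ≈ 1.023.
Distances: 4:3 1.333 (Δ 0.310); 5:4 1.250 (Δ 0.227); 1:1 1.000 (Δ 0.023); root-2 1.414 (Δ 0.391).

1:1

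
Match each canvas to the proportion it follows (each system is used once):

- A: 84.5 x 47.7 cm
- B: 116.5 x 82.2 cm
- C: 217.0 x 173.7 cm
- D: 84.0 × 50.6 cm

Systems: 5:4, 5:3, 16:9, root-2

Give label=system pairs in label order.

A=16:9, B=root-2, C=5:4, D=5:3

Ratios: A ≈ 1.771; B ≈ 1.417; C ≈ 1.249; D ≈ 1.660.
Targets: 5:4 ≈ 1.250; 5:3 ≈ 1.667; 16:9 ≈ 1.778; root-2 ≈ 1.414.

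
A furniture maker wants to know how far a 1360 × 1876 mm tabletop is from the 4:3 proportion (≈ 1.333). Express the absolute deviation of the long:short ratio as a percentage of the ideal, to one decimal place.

Ratio = 1876 / 1360 ≈ 1.3794.
Ideal 4:3 ≈ 1.3333. |1.3794 − 1.3333| / 1.3333 ≈ 3.46% → 3.5%.

3.5%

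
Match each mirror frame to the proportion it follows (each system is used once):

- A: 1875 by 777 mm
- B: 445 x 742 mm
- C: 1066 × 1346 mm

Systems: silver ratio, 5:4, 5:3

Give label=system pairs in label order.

A=silver ratio, B=5:3, C=5:4

Ratios: A ≈ 2.413; B ≈ 1.667; C ≈ 1.263.
Targets: silver ratio ≈ 2.414; 5:4 ≈ 1.250; 5:3 ≈ 1.667.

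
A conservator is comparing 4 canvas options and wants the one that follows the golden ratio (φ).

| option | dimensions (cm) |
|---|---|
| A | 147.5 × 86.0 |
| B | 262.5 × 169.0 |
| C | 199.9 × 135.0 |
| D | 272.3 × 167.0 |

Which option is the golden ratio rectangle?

Ratios (long/short): A ≈ 1.715; B ≈ 1.553; C ≈ 1.481; D ≈ 1.631.
golden ratio ≈ 1.618; option D is nearest (Δ 0.013).

D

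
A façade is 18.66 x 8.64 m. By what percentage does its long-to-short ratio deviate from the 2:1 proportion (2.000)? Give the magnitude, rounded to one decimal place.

Ratio = 18.66 / 8.64 ≈ 2.1597.
Ideal 2:1 = 2.0000. |2.1597 − 2.0000| / 2.0000 ≈ 7.98% → 8.0%.

8.0%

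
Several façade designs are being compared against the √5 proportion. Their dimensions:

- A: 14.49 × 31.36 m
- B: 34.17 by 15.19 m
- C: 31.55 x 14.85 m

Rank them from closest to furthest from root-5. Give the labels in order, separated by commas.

A: 31.36/14.49 ≈ 2.164 → |2.164 − 2.236| = 0.072
B: 34.17/15.19 ≈ 2.250 → |2.250 − 2.236| = 0.014
C: 31.55/14.85 ≈ 2.125 → |2.125 − 2.236| = 0.111

B, A, C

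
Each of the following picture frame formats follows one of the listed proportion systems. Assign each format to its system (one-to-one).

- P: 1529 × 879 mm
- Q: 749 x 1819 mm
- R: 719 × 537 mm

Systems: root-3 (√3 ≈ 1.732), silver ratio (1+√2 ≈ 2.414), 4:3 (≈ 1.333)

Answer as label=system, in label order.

P = 1529/879 ≈ 1.739 → root-3 (1.732)
Q = 1819/749 ≈ 2.429 → silver ratio (2.414)
R = 719/537 ≈ 1.339 → 4:3 (1.333)

P=root-3, Q=silver ratio, R=4:3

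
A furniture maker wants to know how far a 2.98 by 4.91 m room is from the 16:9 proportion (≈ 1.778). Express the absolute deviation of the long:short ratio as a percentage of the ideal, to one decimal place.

Ratio = 4.91 / 2.98 ≈ 1.6477.
Ideal 16:9 ≈ 1.7778. |1.6477 − 1.7778| / 1.7778 ≈ 7.32% → 7.3%.

7.3%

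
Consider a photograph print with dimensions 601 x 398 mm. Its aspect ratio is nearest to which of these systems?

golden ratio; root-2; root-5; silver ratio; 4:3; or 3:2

601/398 ≈ 1.510. Nearest candidates are 3:2 (1.500, off by 0.010) and root-2 (1.414, off by 0.096).

3:2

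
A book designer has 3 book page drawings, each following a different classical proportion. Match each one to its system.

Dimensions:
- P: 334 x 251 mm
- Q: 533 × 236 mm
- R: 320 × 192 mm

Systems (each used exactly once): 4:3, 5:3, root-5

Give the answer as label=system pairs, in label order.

Ratios: P ≈ 1.331; Q ≈ 2.258; R ≈ 1.667.
Targets: 4:3 ≈ 1.333; 5:3 ≈ 1.667; root-5 ≈ 2.236.

P=4:3, Q=root-5, R=5:3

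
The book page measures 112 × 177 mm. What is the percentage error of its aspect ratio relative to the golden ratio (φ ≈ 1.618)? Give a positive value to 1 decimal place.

2.3%

Ratio = 177 / 112 ≈ 1.5804.
Ideal golden ratio ≈ 1.6180. |1.5804 − 1.6180| / 1.6180 ≈ 2.32% → 2.3%.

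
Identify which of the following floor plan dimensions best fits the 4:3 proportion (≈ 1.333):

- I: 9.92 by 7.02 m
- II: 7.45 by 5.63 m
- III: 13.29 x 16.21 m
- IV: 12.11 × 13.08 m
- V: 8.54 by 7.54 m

Ratios (long/short): I ≈ 1.413; II ≈ 1.323; III ≈ 1.220; IV ≈ 1.080; V ≈ 1.133.
4:3 ≈ 1.333; option II is nearest (Δ 0.010).

II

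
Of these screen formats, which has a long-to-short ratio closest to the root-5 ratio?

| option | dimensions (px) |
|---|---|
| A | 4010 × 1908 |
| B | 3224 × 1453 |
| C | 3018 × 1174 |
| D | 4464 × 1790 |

B

Ratios (long/short): A ≈ 2.102; B ≈ 2.219; C ≈ 2.571; D ≈ 2.494.
root-5 ≈ 2.236; option B is nearest (Δ 0.017).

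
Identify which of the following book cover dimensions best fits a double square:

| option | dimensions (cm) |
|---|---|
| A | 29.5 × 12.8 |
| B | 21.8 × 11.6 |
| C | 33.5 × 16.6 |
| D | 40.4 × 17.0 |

Target 2:1 ≈ 2.000.
A: 2.305 (Δ0.305)  B: 1.879 (Δ0.121)  C: 2.018 (Δ0.018)  D: 2.376 (Δ0.376)

C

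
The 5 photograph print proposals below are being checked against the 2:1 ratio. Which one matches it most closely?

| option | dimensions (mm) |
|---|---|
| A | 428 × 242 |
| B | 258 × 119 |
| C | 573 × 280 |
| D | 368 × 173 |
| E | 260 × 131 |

Target 2:1 ≈ 2.000.
A: 1.769 (Δ0.231)  B: 2.168 (Δ0.168)  C: 2.046 (Δ0.046)  D: 2.127 (Δ0.127)  E: 1.985 (Δ0.015)

E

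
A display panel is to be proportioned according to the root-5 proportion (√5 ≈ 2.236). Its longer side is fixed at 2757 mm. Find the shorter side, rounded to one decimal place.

1233.0 mm

root-5 ≈ 2.23607.
Shorter side = 2757 ÷ 2.23607 ≈ 1232.967 → 1233.0 mm.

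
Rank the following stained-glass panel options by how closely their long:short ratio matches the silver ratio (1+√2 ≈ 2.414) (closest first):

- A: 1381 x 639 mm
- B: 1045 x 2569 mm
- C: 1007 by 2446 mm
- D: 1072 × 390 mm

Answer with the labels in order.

Ratios: A = 1381 / 639 ≈ 2.161; B = 2569 / 1045 ≈ 2.458; C = 2446 / 1007 ≈ 2.429; D = 1072 / 390 ≈ 2.749.
|Δ from 2.414|: A 0.253; B 0.044; C 0.015; D 0.335.

C, B, A, D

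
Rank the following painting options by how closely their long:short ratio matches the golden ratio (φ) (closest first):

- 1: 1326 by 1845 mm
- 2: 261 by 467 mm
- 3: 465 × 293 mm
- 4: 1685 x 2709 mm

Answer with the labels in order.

4, 3, 2, 1

1: 1845/1326 ≈ 1.391 → |1.391 − 1.618| = 0.227
2: 467/261 ≈ 1.789 → |1.789 − 1.618| = 0.171
3: 465/293 ≈ 1.587 → |1.587 − 1.618| = 0.031
4: 2709/1685 ≈ 1.608 → |1.608 − 1.618| = 0.010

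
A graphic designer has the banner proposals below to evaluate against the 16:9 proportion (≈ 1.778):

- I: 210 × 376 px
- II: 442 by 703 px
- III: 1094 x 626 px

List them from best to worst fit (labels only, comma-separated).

Ratios: I = 376 / 210 ≈ 1.790; II = 703 / 442 ≈ 1.590; III = 1094 / 626 ≈ 1.748.
|Δ from 1.778|: I 0.012; II 0.188; III 0.030.

I, III, II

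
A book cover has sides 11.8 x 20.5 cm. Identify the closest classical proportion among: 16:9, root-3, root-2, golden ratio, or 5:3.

root-3

20.5/11.8 ≈ 1.737. Nearest candidates are root-3 (1.732, off by 0.005) and 16:9 (1.778, off by 0.041).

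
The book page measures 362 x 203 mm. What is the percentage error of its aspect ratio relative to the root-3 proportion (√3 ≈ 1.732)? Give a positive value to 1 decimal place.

3.0%

Ratio = 362 / 203 ≈ 1.7833.
Ideal root-3 ≈ 1.7321. |1.7833 − 1.7321| / 1.7321 ≈ 2.96% → 3.0%.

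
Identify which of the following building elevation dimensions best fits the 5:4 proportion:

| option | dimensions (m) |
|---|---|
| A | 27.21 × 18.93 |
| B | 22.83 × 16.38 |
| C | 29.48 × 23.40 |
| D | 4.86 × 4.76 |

C

Target 5:4 ≈ 1.250.
A: 1.437 (Δ0.187)  B: 1.394 (Δ0.144)  C: 1.260 (Δ0.010)  D: 1.021 (Δ0.229)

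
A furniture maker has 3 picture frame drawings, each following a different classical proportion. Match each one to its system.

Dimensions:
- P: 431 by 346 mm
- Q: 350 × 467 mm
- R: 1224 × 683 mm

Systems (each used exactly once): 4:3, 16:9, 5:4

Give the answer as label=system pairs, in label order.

P = 431/346 ≈ 1.246 → 5:4 (1.250)
Q = 467/350 ≈ 1.334 → 4:3 (1.333)
R = 1224/683 ≈ 1.792 → 16:9 (1.778)

P=5:4, Q=4:3, R=16:9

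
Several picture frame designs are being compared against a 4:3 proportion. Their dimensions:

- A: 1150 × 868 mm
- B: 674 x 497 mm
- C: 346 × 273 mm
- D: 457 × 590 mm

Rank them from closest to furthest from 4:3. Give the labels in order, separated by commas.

Ratios: A = 1150 / 868 ≈ 1.325; B = 674 / 497 ≈ 1.356; C = 346 / 273 ≈ 1.267; D = 590 / 457 ≈ 1.291.
|Δ from 1.333|: A 0.008; B 0.023; C 0.066; D 0.042.

A, B, D, C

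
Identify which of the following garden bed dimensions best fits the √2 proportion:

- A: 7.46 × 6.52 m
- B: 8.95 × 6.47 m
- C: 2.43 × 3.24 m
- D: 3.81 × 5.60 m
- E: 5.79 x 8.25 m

E

Ratios (long/short): A ≈ 1.144; B ≈ 1.383; C ≈ 1.333; D ≈ 1.470; E ≈ 1.425.
root-2 ≈ 1.414; option E is nearest (Δ 0.011).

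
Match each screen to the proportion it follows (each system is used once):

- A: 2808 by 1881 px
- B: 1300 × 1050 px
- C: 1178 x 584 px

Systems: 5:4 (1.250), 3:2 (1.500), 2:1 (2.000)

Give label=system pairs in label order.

A = 2808/1881 ≈ 1.493 → 3:2 (1.500)
B = 1300/1050 ≈ 1.238 → 5:4 (1.250)
C = 1178/584 ≈ 2.017 → 2:1 (2.000)

A=3:2, B=5:4, C=2:1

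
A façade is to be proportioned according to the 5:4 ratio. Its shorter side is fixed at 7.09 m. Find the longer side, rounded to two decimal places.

8.86 m

5:4 = 1.25000.
Longer side = 7.09 × 1.25000 ≈ 8.8625 → 8.86 m.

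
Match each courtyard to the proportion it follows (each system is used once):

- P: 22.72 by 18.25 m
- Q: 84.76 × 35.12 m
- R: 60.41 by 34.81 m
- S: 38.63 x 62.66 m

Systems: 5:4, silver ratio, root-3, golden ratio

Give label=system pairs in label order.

Ratios: P ≈ 1.245; Q ≈ 2.413; R ≈ 1.735; S ≈ 1.622.
Targets: 5:4 ≈ 1.250; silver ratio ≈ 2.414; root-3 ≈ 1.732; golden ratio ≈ 1.618.

P=5:4, Q=silver ratio, R=root-3, S=golden ratio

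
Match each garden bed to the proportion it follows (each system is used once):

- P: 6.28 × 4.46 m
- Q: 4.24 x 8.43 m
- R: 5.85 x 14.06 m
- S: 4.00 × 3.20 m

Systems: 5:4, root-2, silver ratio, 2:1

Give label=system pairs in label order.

Ratios: P ≈ 1.408; Q ≈ 1.988; R ≈ 2.403; S ≈ 1.250.
Targets: 5:4 ≈ 1.250; root-2 ≈ 1.414; silver ratio ≈ 2.414; 2:1 ≈ 2.000.

P=root-2, Q=2:1, R=silver ratio, S=5:4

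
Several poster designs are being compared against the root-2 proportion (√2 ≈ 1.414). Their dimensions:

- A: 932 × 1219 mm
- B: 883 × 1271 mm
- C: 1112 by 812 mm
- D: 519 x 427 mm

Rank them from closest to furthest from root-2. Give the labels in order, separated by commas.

Ratios: A = 1219 / 932 ≈ 1.308; B = 1271 / 883 ≈ 1.439; C = 1112 / 812 ≈ 1.369; D = 519 / 427 ≈ 1.215.
|Δ from 1.414|: A 0.106; B 0.025; C 0.045; D 0.199.

B, C, A, D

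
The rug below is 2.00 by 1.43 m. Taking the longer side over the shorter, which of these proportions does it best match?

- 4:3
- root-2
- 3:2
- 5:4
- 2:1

root-2

Ratio = 2.00 / 1.43 ≈ 1.399.
Distances: 4:3 1.333 (Δ 0.066); root-2 1.414 (Δ 0.015); 3:2 1.500 (Δ 0.101); 5:4 1.250 (Δ 0.149); 2:1 2.000 (Δ 0.601).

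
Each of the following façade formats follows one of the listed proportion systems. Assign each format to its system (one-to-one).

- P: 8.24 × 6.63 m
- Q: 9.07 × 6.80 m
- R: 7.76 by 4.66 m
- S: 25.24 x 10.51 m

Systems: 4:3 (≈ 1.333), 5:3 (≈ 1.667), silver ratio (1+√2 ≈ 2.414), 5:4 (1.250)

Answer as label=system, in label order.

P=5:4, Q=4:3, R=5:3, S=silver ratio

P = 8.24/6.63 ≈ 1.243 → 5:4 (1.250)
Q = 9.07/6.80 ≈ 1.334 → 4:3 (1.333)
R = 7.76/4.66 ≈ 1.665 → 5:3 (1.667)
S = 25.24/10.51 ≈ 2.402 → silver ratio (2.414)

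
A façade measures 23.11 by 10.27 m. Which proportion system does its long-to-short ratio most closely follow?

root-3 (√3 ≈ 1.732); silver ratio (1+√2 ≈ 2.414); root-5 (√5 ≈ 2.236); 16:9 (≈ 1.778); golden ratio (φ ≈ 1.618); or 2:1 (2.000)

root-5

Ratio = 23.11 / 10.27 ≈ 2.250.
Distances: root-3 1.732 (Δ 0.518); silver ratio 2.414 (Δ 0.164); root-5 2.236 (Δ 0.014); 16:9 1.778 (Δ 0.472); golden ratio 1.618 (Δ 0.632); 2:1 2.000 (Δ 0.250).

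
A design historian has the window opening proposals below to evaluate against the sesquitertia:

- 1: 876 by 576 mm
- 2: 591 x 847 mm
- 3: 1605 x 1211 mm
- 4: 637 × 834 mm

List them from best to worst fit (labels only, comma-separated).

Ratios: 1 = 876 / 576 ≈ 1.521; 2 = 847 / 591 ≈ 1.433; 3 = 1605 / 1211 ≈ 1.325; 4 = 834 / 637 ≈ 1.309.
|Δ from 1.333|: 1 0.188; 2 0.100; 3 0.008; 4 0.024.

3, 4, 2, 1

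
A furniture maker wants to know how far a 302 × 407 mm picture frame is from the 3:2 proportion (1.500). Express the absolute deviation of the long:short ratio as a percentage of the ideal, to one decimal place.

Ratio = 407 / 302 ≈ 1.3477.
Ideal 3:2 = 1.5000. |1.3477 − 1.5000| / 1.5000 ≈ 10.15% → 10.2%.

10.2%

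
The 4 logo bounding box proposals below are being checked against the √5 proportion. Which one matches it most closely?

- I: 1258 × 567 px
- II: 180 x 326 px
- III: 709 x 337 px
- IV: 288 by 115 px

Target root-5 ≈ 2.236.
I: 2.219 (Δ0.017)  II: 1.811 (Δ0.425)  III: 2.104 (Δ0.132)  IV: 2.504 (Δ0.268)

I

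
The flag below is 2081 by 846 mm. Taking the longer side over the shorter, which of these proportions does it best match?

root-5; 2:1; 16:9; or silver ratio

2081/846 ≈ 2.460. Nearest candidates are silver ratio (2.414, off by 0.046) and root-5 (2.236, off by 0.224).

silver ratio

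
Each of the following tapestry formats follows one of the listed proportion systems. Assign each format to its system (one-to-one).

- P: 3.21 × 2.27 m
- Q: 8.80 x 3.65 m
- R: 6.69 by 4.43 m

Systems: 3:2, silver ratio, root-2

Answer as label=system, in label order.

P=root-2, Q=silver ratio, R=3:2

P = 3.21/2.27 ≈ 1.414 → root-2 (1.414)
Q = 8.80/3.65 ≈ 2.411 → silver ratio (2.414)
R = 6.69/4.43 ≈ 1.510 → 3:2 (1.500)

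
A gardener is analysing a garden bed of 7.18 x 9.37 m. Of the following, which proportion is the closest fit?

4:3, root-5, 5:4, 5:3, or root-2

Ratio = 9.37 / 7.18 ≈ 1.305.
Distances: 4:3 1.333 (Δ 0.028); root-5 2.236 (Δ 0.931); 5:4 1.250 (Δ 0.055); 5:3 1.667 (Δ 0.362); root-2 1.414 (Δ 0.109).

4:3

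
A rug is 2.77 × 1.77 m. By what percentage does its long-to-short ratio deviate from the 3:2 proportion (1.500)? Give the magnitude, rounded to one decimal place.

Ratio = 2.77 / 1.77 ≈ 1.5650.
Ideal 3:2 = 1.5000. |1.5650 − 1.5000| / 1.5000 ≈ 4.33% → 4.3%.

4.3%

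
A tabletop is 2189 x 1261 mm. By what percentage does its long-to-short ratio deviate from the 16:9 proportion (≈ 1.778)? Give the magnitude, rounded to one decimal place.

Ratio = 2189 / 1261 ≈ 1.7359.
Ideal 16:9 ≈ 1.7778. |1.7359 − 1.7778| / 1.7778 ≈ 2.36% → 2.4%.

2.4%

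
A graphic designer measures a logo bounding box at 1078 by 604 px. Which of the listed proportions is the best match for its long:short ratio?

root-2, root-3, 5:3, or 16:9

16:9

Ratio = 1078 / 604 ≈ 1.785.
Distances: root-2 1.414 (Δ 0.371); root-3 1.732 (Δ 0.053); 5:3 1.667 (Δ 0.118); 16:9 1.778 (Δ 0.007).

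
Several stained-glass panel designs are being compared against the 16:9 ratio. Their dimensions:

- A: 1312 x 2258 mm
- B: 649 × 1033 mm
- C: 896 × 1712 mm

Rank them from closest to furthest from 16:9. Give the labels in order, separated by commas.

Ratios: A = 2258 / 1312 ≈ 1.721; B = 1033 / 649 ≈ 1.592; C = 1712 / 896 ≈ 1.911.
|Δ from 1.778|: A 0.057; B 0.186; C 0.133.

A, C, B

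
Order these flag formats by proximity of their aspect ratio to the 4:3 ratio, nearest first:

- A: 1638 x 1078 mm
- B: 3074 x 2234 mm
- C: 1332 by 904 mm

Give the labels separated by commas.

A: 1638/1078 ≈ 1.519 → |1.519 − 1.333| = 0.186
B: 3074/2234 ≈ 1.376 → |1.376 − 1.333| = 0.043
C: 1332/904 ≈ 1.473 → |1.473 − 1.333| = 0.140

B, C, A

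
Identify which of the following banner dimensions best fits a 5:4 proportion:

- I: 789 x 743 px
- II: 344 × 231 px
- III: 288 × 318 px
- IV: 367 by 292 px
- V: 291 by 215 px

Target 5:4 ≈ 1.250.
I: 1.062 (Δ0.188)  II: 1.489 (Δ0.239)  III: 1.104 (Δ0.146)  IV: 1.257 (Δ0.007)  V: 1.353 (Δ0.103)

IV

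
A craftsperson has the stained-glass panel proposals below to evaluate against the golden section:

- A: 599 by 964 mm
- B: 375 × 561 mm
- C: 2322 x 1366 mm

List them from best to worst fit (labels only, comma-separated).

A: 964/599 ≈ 1.609 → |1.609 − 1.618| = 0.009
B: 561/375 ≈ 1.496 → |1.496 − 1.618| = 0.122
C: 2322/1366 ≈ 1.700 → |1.700 − 1.618| = 0.082

A, C, B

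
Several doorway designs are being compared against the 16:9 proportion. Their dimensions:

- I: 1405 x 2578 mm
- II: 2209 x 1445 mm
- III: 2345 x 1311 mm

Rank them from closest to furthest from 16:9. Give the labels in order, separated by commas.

III, I, II

Ratios: I = 2578 / 1405 ≈ 1.835; II = 2209 / 1445 ≈ 1.529; III = 2345 / 1311 ≈ 1.789.
|Δ from 1.778|: I 0.057; II 0.249; III 0.011.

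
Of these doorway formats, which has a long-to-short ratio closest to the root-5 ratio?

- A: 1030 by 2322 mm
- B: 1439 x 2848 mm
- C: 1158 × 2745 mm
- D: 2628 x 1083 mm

Target root-5 ≈ 2.236.
A: 2.254 (Δ0.018)  B: 1.979 (Δ0.257)  C: 2.370 (Δ0.134)  D: 2.427 (Δ0.191)

A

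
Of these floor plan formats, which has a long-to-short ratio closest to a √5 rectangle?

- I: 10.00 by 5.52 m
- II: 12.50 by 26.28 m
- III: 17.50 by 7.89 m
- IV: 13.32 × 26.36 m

Ratios (long/short): I ≈ 1.812; II ≈ 2.102; III ≈ 2.218; IV ≈ 1.979.
root-5 ≈ 2.236; option III is nearest (Δ 0.018).

III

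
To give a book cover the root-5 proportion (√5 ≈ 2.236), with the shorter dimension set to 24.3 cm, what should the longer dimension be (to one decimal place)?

54.3 cm

root-5 ≈ 2.23607.
Longer side = 24.3 × 2.23607 ≈ 54.337 → 54.3 cm.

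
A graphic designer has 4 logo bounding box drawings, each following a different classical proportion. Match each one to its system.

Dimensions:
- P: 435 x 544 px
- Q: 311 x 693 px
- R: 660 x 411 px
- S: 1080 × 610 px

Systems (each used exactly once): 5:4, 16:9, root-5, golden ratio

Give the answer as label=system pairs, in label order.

Ratios: P ≈ 1.251; Q ≈ 2.228; R ≈ 1.606; S ≈ 1.770.
Targets: 5:4 ≈ 1.250; 16:9 ≈ 1.778; root-5 ≈ 2.236; golden ratio ≈ 1.618.

P=5:4, Q=root-5, R=golden ratio, S=16:9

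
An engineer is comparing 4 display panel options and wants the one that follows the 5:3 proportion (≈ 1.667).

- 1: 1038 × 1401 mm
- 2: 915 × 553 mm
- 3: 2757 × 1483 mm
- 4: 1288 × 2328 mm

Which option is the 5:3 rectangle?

Ratios (long/short): 1 ≈ 1.350; 2 ≈ 1.655; 3 ≈ 1.859; 4 ≈ 1.807.
5:3 ≈ 1.667; option 2 is nearest (Δ 0.012).

2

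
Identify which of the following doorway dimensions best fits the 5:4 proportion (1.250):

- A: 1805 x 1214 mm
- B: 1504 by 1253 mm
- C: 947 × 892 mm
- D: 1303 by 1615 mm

D

Target 5:4 ≈ 1.250.
A: 1.487 (Δ0.237)  B: 1.200 (Δ0.050)  C: 1.062 (Δ0.188)  D: 1.239 (Δ0.011)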